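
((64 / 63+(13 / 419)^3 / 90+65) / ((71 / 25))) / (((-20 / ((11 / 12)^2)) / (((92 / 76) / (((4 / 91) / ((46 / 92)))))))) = -13.45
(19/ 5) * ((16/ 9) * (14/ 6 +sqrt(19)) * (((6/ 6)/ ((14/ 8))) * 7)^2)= 34048/ 135 +4864 * sqrt(19)/ 45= 723.36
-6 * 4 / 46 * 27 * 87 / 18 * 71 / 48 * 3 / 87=-639 / 184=-3.47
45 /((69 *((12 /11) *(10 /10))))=55 /92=0.60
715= 715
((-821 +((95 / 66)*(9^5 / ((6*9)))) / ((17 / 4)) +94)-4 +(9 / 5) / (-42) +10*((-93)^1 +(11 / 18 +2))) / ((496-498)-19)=148980659 / 2474010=60.22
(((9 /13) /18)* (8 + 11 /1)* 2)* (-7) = -10.23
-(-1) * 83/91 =83/91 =0.91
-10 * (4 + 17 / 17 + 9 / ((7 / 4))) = -710 / 7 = -101.43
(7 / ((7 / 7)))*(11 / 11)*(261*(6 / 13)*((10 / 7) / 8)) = 150.58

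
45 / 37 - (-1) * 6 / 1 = 267 / 37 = 7.22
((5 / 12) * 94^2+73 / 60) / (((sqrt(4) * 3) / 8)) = 220973 / 45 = 4910.51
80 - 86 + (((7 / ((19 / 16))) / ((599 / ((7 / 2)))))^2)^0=-5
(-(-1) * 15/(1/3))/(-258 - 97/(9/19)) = -81/833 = -0.10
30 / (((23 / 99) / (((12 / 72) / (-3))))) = -7.17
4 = 4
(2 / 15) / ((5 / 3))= 2 / 25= 0.08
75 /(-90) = -5 /6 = -0.83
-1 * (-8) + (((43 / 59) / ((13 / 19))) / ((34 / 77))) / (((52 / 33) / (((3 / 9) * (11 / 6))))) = 72702677 / 8136336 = 8.94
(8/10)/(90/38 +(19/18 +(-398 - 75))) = -1368/802975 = -0.00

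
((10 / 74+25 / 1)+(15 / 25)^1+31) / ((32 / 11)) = 3608 / 185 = 19.50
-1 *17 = -17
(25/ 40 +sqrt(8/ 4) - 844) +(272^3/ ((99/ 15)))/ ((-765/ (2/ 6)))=-2170.52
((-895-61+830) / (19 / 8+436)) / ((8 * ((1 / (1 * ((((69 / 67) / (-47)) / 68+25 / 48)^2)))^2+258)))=-3200156859440350793050081 / 24193761354166232173702357613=-0.00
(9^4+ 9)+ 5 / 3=19715 / 3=6571.67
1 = 1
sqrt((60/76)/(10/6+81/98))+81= 21 * sqrt(139270)/13927+81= 81.56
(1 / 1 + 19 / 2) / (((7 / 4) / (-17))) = -102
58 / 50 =29 / 25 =1.16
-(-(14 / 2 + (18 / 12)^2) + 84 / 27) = 221 / 36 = 6.14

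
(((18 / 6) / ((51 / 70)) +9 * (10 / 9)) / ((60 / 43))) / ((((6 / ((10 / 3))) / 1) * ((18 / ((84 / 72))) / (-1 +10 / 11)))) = -1505 / 45441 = -0.03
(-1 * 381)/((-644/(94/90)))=0.62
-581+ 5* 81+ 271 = 95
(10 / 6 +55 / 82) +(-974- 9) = -241243 / 246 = -980.66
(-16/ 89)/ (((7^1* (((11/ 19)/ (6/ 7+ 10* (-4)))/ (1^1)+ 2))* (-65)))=0.00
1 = 1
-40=-40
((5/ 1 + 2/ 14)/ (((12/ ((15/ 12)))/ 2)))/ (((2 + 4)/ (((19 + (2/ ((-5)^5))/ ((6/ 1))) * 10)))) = 89062/ 2625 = 33.93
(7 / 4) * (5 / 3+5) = 35 / 3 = 11.67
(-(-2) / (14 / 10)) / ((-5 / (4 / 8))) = -1 / 7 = -0.14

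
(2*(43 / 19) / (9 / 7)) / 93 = 0.04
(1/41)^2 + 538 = 904379/1681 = 538.00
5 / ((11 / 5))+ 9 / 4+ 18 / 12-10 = -175 / 44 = -3.98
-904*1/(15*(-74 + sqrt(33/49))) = 6328*sqrt(33)/4024365 + 3277904/4024365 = 0.82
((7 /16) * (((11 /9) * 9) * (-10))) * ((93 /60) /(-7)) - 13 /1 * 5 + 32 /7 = -11149 /224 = -49.77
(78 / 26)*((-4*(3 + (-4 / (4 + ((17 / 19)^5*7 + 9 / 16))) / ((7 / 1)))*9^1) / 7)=-251168151420 / 5549727113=-45.26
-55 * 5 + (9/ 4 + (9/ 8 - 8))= -2237/ 8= -279.62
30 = 30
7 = 7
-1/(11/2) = -2/11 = -0.18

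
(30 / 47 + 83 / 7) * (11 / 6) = 45221 / 1974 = 22.91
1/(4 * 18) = 0.01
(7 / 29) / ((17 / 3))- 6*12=-35475 / 493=-71.96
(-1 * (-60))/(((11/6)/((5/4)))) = 450/11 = 40.91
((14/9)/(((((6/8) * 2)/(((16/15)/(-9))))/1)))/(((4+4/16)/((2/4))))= -896/61965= -0.01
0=0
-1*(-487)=487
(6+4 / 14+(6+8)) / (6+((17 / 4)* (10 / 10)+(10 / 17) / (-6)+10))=28968 / 28777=1.01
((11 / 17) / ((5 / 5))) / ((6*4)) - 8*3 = -9781 / 408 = -23.97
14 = 14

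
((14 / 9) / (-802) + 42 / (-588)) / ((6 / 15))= -18535 / 101052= -0.18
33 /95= 0.35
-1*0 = 0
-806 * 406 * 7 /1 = -2290652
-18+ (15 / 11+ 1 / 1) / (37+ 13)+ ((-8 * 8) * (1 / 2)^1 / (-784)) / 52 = -6289463 / 350350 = -17.95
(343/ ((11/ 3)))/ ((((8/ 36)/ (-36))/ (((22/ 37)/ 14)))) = -643.62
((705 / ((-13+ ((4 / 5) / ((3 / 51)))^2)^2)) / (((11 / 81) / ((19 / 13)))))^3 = 427755629871551513671875 / 25321256627731134547173983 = 0.02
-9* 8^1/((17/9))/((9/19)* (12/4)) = -26.82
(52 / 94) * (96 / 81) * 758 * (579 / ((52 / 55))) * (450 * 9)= 57932424000 / 47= 1232604765.96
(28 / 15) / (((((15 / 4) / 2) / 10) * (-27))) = -448 / 1215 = -0.37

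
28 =28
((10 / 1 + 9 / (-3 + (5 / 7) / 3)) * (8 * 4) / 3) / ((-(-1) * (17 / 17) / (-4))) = -25024 / 87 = -287.63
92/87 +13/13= 179/87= 2.06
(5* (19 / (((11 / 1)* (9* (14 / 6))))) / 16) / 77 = 95 / 284592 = 0.00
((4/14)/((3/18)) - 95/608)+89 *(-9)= -179075/224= -799.44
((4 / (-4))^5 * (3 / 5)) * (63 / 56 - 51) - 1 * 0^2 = 1197 / 40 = 29.92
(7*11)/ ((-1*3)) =-77/ 3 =-25.67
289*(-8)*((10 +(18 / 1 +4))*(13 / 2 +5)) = -850816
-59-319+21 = -357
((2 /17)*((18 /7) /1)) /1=36 /119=0.30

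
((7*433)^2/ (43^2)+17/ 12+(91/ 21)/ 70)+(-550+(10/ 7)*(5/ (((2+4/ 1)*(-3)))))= 10296734047/ 2329740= 4419.69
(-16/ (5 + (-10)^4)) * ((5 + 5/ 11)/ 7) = -64/ 51359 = -0.00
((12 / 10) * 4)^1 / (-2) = -12 / 5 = -2.40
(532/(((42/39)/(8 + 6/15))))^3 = 8931588748992/125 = 71452709991.94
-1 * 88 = -88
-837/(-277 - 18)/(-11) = -837/3245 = -0.26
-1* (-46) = 46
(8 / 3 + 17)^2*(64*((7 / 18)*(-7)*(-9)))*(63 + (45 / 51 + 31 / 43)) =257763872800 / 6579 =39179795.23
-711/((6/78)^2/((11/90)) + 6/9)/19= -3965247/75772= -52.33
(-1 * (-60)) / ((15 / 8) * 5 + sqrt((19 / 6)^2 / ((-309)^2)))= 444960 / 69601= 6.39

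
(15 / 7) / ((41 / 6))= 90 / 287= 0.31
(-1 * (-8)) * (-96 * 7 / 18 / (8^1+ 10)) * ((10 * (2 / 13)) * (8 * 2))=-143360 / 351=-408.43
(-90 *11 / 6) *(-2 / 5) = 66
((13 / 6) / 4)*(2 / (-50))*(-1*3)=13 / 200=0.06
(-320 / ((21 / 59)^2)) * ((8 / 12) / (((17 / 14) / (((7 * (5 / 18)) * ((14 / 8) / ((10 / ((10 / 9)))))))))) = -19493600 / 37179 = -524.32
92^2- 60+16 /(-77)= 647092 /77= 8403.79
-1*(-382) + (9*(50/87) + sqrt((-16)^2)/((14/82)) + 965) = 293515/203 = 1445.89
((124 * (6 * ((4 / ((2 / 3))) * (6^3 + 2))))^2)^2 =896856000422765386530816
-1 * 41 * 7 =-287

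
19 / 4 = 4.75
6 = 6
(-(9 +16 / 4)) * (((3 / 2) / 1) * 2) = -39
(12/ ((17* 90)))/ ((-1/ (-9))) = 6/ 85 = 0.07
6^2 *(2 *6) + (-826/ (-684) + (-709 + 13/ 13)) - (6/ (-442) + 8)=-21372989/ 75582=-282.78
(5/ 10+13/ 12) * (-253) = -4807/ 12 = -400.58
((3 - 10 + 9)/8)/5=1/20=0.05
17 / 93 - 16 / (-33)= 683 / 1023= 0.67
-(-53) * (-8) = -424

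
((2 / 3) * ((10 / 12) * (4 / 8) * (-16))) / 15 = -8 / 27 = -0.30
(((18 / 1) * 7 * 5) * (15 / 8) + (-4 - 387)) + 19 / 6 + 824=19409 / 12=1617.42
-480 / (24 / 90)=-1800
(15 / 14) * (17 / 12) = 85 / 56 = 1.52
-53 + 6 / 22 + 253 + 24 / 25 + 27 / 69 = 1275272 / 6325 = 201.62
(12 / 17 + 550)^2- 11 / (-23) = 2015885191 / 6647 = 303277.45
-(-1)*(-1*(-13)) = 13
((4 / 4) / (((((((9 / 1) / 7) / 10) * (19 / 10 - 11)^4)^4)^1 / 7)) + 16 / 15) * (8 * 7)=59.73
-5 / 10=-1 / 2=-0.50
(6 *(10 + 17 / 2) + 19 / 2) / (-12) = -241 / 24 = -10.04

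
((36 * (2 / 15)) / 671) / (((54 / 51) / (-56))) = -3808 / 10065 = -0.38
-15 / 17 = -0.88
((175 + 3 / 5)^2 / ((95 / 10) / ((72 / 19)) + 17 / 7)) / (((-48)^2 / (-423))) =-570646881 / 497500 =-1147.03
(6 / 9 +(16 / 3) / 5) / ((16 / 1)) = 13 / 120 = 0.11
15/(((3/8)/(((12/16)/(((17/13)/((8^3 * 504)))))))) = 5919924.71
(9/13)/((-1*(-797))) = 9/10361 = 0.00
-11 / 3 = -3.67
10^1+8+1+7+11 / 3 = 89 / 3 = 29.67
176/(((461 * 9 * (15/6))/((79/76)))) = 6952/394155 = 0.02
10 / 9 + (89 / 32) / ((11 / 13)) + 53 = 181837 / 3168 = 57.40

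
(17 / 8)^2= 289 / 64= 4.52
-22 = -22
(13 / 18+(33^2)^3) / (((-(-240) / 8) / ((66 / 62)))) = 45826282.80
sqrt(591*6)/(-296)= -3*sqrt(394)/296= -0.20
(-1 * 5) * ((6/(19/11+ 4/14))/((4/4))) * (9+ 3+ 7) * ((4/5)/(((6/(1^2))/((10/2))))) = -5852/31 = -188.77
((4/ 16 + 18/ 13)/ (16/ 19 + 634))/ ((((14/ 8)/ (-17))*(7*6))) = -27455/ 46100964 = -0.00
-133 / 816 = -0.16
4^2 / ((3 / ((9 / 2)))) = 24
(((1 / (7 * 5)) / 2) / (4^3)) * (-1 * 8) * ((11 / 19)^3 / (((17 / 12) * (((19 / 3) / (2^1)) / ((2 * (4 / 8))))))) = -11979 / 155081990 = -0.00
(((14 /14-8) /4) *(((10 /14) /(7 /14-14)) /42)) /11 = 5 /24948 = 0.00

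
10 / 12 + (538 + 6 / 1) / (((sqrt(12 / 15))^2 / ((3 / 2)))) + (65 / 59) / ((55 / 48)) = 3978869 / 3894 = 1021.79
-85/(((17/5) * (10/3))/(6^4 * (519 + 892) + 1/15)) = -13714920.50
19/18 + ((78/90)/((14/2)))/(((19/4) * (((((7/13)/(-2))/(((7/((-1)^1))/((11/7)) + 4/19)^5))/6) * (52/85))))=8743662377049876545/6682725411581142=1308.40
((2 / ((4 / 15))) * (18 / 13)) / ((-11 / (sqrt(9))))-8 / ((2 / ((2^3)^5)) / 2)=-37486997 / 143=-262146.83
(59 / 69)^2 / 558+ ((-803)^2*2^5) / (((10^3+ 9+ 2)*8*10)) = 1142021926913 / 4476435030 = 255.12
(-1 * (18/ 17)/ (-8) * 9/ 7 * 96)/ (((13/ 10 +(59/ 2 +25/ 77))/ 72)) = 7698240/ 203711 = 37.79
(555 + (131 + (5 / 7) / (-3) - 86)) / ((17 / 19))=670.32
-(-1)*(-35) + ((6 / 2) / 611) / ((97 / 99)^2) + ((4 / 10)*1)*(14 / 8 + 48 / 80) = -9788904847 / 287444950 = -34.05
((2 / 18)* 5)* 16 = 80 / 9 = 8.89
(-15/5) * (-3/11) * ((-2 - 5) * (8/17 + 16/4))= -4788/187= -25.60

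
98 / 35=14 / 5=2.80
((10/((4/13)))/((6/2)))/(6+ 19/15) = 325/218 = 1.49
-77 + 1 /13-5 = -1065 /13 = -81.92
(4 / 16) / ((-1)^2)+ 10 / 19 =59 / 76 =0.78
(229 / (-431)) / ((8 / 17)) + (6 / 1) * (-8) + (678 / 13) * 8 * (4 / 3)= 22733775 / 44824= 507.18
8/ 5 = 1.60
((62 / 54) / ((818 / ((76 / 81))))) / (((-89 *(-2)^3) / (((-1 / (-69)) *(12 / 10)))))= 589 / 18310067010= 0.00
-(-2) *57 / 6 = 19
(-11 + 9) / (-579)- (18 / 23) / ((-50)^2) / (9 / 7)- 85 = -1414877803 / 16646250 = -85.00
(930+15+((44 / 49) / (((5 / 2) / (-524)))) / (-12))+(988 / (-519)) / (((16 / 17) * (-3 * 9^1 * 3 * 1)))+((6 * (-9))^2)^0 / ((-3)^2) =39584091691 / 41198220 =960.82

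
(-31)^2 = 961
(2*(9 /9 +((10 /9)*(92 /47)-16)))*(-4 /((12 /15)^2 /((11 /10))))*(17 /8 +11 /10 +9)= 9727025 /4512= 2155.81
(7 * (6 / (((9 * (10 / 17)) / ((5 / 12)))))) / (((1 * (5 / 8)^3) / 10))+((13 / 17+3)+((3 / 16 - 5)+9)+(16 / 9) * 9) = 9752083 / 61200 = 159.35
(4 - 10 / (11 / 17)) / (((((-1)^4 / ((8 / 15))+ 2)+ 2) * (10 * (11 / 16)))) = -8064 / 28435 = -0.28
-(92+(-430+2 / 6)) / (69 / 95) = 96235 / 207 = 464.90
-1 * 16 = -16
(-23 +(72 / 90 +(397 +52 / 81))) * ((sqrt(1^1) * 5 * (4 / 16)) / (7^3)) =10861 / 7938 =1.37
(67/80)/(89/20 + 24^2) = 0.00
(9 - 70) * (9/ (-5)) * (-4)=-2196/ 5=-439.20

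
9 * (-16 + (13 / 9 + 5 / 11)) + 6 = -1330 / 11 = -120.91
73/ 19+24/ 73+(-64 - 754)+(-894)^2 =1107411551/ 1387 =798422.17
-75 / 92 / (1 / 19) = -1425 / 92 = -15.49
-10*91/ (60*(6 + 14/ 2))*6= -7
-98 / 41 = -2.39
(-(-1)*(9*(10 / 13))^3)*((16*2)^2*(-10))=-7464960000 / 2197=-3397797.00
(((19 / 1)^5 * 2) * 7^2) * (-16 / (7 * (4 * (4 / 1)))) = -34665386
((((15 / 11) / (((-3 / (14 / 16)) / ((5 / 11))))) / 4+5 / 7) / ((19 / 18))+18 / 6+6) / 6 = 826869 / 514976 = 1.61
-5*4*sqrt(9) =-60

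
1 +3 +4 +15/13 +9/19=2378/247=9.63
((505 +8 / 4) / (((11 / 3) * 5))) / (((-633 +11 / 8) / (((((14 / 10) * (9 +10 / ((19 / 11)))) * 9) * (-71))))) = 15294117384 / 26401925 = 579.28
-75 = -75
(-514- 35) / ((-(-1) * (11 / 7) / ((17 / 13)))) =-65331 / 143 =-456.86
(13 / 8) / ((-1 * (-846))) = 13 / 6768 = 0.00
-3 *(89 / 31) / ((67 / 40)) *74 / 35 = -158064 / 14539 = -10.87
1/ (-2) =-1/ 2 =-0.50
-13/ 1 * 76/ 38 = -26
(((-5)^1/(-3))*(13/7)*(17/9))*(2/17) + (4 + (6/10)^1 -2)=3107/945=3.29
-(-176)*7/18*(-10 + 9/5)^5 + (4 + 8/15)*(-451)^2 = -45433792316/28125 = -1615423.73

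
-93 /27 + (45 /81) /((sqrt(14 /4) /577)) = -31 /9 + 2885*sqrt(14) /63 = 167.90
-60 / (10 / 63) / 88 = -189 / 44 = -4.30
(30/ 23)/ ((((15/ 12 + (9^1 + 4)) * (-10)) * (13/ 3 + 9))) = -3/ 4370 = -0.00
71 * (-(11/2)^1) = -781/2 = -390.50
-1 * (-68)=68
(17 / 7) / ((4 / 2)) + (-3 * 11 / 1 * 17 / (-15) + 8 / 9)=24887 / 630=39.50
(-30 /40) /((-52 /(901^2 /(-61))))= -2435403 /12688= -191.95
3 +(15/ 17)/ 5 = 54/ 17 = 3.18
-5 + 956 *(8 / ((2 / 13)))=49707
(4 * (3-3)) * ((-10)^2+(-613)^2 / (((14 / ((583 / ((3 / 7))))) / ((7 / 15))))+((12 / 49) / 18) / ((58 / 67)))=0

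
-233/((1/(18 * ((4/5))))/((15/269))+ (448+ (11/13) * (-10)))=-654264/1237721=-0.53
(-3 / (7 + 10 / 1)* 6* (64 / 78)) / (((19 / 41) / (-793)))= 480192 / 323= 1486.66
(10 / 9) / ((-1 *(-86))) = 5 / 387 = 0.01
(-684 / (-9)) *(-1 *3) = -228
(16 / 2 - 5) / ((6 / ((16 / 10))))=4 / 5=0.80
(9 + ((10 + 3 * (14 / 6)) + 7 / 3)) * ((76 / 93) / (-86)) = -0.27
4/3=1.33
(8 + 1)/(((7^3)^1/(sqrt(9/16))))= 27/1372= 0.02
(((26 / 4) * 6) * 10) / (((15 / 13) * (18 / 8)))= 1352 / 9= 150.22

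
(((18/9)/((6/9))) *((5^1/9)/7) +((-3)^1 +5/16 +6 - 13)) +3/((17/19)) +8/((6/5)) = 3257/5712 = 0.57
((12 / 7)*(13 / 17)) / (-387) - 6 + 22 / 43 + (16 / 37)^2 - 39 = -931087561 / 21015519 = -44.30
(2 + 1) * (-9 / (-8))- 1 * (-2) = 43 / 8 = 5.38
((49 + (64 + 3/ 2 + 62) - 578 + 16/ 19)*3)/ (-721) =6525/ 3914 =1.67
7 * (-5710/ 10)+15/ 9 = -11986/ 3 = -3995.33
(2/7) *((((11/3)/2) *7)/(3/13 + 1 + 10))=143/438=0.33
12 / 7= 1.71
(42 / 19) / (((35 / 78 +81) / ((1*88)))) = 288288 / 120707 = 2.39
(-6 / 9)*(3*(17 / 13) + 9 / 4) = -107 / 26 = -4.12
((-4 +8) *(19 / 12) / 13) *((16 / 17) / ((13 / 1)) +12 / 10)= 0.62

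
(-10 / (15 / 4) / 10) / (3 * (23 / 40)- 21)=32 / 2313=0.01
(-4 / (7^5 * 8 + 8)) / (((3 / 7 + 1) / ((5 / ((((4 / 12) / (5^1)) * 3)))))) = -35 / 67232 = -0.00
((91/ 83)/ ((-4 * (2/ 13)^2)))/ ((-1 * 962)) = 0.01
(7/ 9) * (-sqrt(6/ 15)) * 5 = -7 * sqrt(10)/ 9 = -2.46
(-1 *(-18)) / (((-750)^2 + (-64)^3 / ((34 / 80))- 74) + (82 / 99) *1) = -15147 / 45762944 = -0.00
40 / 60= 0.67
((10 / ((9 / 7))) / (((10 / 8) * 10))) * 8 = 224 / 45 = 4.98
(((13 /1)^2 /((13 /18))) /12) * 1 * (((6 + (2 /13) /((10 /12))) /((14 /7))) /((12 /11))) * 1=2211 /40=55.28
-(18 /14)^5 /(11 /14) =-118098 /26411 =-4.47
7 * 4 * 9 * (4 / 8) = 126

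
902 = 902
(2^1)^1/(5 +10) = 2/15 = 0.13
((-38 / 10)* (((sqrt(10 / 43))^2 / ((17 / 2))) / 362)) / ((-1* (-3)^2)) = 38 / 1190799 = 0.00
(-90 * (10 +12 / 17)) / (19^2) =-16380 / 6137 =-2.67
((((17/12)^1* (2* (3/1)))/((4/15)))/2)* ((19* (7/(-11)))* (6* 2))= -101745/44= -2312.39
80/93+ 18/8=1157/372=3.11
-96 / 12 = -8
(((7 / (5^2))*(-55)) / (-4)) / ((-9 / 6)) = -77 / 30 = -2.57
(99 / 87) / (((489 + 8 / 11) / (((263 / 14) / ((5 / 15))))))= 286407 / 2187122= 0.13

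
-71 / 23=-3.09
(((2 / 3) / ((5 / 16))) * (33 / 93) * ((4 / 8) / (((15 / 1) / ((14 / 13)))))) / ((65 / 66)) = 0.03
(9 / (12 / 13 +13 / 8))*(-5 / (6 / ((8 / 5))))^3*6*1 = -13312 / 265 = -50.23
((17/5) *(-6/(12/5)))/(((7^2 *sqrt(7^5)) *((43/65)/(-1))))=1105 *sqrt(7)/1445402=0.00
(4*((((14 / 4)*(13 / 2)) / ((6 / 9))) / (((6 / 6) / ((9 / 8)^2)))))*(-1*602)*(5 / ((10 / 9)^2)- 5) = 126464247 / 1280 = 98800.19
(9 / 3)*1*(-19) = -57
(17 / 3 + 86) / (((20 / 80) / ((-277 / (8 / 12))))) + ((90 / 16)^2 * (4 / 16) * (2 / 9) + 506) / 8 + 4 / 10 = -779704987 / 5120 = -152286.13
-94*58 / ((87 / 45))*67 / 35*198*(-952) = 1017555264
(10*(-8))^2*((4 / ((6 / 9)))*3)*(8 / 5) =184320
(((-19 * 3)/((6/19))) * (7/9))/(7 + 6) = -2527/234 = -10.80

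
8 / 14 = 4 / 7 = 0.57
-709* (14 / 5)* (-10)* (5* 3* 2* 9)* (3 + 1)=21440160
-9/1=-9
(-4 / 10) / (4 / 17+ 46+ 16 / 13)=-221 / 26225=-0.01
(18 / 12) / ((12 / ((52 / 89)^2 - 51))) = -401267 / 63368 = -6.33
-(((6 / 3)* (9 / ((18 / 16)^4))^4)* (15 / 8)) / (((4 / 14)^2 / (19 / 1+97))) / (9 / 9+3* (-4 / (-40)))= -4999699273823027200 / 1223861324751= -4085184.47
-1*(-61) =61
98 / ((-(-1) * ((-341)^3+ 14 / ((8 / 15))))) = -392 / 158607179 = -0.00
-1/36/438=-1/15768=-0.00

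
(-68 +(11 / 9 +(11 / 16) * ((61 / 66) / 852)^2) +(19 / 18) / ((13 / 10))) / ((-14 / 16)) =3944179010315 / 52317353088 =75.39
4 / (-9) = -4 / 9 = -0.44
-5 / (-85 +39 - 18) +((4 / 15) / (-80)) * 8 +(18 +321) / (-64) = -12589 / 2400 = -5.25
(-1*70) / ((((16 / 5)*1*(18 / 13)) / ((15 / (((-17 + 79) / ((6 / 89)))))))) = -11375 / 44144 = -0.26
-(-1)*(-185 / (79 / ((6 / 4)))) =-555 / 158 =-3.51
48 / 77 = 0.62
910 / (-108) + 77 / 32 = -5201 / 864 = -6.02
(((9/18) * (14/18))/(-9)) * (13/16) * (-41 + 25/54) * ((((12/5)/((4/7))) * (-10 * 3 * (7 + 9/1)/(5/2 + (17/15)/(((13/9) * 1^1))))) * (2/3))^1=-25895870/44469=-582.34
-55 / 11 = -5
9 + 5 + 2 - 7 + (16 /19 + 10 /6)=656 /57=11.51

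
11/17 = 0.65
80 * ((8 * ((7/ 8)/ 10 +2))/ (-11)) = -1336/ 11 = -121.45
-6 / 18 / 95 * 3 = -1 / 95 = -0.01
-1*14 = -14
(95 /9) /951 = 95 /8559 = 0.01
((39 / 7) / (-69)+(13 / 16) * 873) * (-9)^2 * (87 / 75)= 4291578369 / 64400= 66639.42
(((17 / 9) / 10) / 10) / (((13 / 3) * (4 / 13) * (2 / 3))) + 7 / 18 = 2953 / 7200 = 0.41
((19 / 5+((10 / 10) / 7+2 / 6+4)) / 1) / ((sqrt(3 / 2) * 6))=869 * sqrt(6) / 1890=1.13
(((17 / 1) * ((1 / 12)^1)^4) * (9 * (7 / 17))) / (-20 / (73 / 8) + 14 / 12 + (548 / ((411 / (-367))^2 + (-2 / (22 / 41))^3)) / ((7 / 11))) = -16200352325143 / 96344145986736000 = -0.00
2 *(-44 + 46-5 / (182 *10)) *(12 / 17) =4362 / 1547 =2.82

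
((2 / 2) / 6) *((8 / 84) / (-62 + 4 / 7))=-1 / 3870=-0.00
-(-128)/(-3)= -128/3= -42.67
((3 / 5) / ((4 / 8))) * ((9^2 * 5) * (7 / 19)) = 3402 / 19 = 179.05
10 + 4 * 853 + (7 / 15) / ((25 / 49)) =1283593 / 375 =3422.91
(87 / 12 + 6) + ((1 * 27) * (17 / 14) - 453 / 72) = 6677 / 168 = 39.74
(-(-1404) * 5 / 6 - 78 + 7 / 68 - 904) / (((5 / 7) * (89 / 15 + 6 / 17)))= 38373 / 916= 41.89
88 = 88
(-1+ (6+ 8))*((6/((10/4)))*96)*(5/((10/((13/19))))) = 97344/95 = 1024.67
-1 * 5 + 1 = -4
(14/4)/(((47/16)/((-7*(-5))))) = 1960/47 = 41.70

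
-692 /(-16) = 173 /4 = 43.25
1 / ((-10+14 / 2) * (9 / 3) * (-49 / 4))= 4 / 441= 0.01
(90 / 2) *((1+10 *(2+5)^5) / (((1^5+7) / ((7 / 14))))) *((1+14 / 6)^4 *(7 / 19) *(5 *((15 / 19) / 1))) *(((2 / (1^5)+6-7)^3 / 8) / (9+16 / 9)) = 275741484375 / 280136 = 984312.92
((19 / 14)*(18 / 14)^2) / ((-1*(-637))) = 1539 / 436982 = 0.00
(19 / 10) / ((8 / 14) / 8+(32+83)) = 133 / 8055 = 0.02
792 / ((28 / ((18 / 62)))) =1782 / 217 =8.21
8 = 8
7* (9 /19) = 3.32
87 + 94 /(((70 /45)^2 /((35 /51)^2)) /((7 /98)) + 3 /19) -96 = -2371689 /308171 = -7.70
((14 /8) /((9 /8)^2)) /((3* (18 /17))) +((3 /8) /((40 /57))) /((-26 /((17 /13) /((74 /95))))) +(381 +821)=4209460434997 /3500879616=1202.40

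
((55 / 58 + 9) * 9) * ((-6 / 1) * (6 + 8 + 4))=-280422 / 29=-9669.72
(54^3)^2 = 24794911296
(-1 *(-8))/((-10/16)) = -64/5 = -12.80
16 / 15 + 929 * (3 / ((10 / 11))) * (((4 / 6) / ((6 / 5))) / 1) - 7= 1697.23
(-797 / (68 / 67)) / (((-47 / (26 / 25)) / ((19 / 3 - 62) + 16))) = -4859309 / 7050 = -689.26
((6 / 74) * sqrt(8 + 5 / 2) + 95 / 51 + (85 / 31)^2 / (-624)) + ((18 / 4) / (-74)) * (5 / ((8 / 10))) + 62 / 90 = 3 * sqrt(42) / 74 + 3054546353 / 1414457460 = 2.42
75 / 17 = 4.41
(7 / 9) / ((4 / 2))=0.39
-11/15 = -0.73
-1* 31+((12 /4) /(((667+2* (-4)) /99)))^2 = -13374502 /434281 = -30.80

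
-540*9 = -4860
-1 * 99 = -99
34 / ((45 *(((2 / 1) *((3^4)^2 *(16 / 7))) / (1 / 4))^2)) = 833 / 15868743229440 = 0.00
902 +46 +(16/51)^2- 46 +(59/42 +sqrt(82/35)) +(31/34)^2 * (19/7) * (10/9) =sqrt(2870)/35 +16495730/18207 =907.54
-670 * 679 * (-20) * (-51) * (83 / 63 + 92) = -129905911400 / 3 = -43301970466.67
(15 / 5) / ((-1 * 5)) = -3 / 5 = -0.60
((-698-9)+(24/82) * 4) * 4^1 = -115756/41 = -2823.32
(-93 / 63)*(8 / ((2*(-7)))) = 124 / 147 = 0.84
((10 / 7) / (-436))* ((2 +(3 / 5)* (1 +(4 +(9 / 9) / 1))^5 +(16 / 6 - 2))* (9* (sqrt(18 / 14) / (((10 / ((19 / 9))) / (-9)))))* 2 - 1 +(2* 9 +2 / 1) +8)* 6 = -405 / 763 +35922312* sqrt(7) / 26705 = 3558.41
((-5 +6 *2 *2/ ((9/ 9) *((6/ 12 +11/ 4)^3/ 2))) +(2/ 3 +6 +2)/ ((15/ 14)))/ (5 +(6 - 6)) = 443623/ 494325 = 0.90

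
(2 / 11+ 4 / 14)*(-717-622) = -48204 / 77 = -626.03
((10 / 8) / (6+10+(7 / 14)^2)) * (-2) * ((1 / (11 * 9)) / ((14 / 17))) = -17 / 9009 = -0.00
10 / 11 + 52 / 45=1022 / 495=2.06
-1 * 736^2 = -541696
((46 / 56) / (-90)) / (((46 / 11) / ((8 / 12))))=-11 / 7560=-0.00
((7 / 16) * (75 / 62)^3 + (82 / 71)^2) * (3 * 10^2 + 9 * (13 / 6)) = 364742844093 / 541481216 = 673.60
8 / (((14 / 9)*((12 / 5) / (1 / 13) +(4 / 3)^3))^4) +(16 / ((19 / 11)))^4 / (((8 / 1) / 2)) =485928577455569684071389713 / 263995281310730971054592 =1840.67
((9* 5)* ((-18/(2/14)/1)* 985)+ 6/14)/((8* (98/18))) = -351851823/2744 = -128225.88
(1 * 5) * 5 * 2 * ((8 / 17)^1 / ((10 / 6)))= 240 / 17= 14.12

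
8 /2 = 4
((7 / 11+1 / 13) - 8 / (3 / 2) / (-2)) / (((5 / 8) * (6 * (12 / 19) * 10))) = 551 / 3861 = 0.14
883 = 883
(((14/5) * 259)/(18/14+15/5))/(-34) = -12691/2550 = -4.98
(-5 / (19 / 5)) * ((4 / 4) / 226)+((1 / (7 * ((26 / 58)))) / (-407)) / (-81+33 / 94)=-0.01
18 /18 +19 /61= 80 /61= 1.31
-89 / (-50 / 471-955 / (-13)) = -544947 / 449155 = -1.21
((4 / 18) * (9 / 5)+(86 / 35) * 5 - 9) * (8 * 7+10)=8514 / 35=243.26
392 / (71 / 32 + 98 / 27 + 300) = 338688 / 264253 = 1.28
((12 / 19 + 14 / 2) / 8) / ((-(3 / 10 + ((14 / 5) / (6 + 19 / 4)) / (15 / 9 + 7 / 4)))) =-1278175 / 504108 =-2.54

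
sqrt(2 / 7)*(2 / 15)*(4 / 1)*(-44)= -352*sqrt(14) / 105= -12.54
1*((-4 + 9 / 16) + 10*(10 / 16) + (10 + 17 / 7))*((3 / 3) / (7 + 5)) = 569 / 448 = 1.27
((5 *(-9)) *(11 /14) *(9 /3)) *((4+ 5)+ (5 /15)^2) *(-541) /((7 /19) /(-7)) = -69537435 /7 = -9933919.29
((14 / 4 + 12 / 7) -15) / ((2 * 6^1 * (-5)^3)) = 137 / 21000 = 0.01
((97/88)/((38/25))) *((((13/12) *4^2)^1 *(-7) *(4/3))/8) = -220675/15048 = -14.66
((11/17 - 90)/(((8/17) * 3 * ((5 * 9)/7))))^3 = -1202174306137/1259712000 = -954.32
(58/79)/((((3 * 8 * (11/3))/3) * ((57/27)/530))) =207495/33022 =6.28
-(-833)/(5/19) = 15827/5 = 3165.40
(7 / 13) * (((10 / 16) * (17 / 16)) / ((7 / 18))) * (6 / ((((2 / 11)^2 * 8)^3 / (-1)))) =-4065732495 / 13631488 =-298.26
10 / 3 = 3.33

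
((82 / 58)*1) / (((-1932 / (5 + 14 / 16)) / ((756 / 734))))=-17343 / 3916624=-0.00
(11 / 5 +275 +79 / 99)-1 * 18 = 128699 / 495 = 260.00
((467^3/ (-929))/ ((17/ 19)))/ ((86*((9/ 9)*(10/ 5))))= -1935103697/ 2716396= -712.38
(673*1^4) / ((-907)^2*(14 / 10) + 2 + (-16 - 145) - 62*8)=3365 / 5755268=0.00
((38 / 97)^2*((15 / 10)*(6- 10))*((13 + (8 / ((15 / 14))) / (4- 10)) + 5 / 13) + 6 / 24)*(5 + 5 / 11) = -80207549 / 1345487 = -59.61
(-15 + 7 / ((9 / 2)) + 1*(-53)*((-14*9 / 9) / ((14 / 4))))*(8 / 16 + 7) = 8935 / 6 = 1489.17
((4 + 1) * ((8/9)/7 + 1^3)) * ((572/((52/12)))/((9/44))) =687280/189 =3636.40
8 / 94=4 / 47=0.09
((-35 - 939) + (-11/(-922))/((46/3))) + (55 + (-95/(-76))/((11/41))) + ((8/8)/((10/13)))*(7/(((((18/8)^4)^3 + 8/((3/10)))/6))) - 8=-922.34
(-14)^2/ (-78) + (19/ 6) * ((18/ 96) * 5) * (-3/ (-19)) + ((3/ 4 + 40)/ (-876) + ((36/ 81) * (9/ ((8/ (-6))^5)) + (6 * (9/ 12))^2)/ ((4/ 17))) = 77681569/ 971776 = 79.94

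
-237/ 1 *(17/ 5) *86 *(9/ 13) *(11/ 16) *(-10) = 329835.63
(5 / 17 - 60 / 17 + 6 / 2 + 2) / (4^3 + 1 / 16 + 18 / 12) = 0.03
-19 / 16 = -1.19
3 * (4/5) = 12/5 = 2.40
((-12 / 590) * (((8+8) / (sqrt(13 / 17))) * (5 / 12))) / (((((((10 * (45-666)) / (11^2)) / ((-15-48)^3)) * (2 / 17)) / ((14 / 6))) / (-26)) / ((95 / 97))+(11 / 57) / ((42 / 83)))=-4504237584 * sqrt(221) / 164692125935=-0.41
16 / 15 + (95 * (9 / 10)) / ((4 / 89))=228413 / 120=1903.44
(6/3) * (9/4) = 9/2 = 4.50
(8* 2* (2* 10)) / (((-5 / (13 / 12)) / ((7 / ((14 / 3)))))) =-104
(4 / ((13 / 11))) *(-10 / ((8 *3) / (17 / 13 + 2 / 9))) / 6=-0.36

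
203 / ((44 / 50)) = 5075 / 22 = 230.68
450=450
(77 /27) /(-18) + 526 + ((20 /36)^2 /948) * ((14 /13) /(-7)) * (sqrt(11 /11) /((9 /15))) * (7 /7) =393688577 /748683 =525.84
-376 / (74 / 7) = -1316 / 37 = -35.57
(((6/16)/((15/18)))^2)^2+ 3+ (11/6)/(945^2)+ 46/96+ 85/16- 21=-208621928357/17146080000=-12.17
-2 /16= -0.12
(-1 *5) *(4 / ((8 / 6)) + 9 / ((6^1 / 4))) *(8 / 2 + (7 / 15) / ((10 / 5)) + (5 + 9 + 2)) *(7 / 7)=-1821 / 2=-910.50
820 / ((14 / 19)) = 7790 / 7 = 1112.86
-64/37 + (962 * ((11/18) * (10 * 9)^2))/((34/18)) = 1585711612/629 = 2521004.15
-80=-80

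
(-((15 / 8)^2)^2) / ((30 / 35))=-118125 / 8192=-14.42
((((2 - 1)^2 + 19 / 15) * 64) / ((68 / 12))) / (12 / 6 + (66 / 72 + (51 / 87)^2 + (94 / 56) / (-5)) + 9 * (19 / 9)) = 2260608 / 1936051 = 1.17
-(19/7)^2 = -361/49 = -7.37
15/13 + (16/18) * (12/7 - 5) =-1447/819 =-1.77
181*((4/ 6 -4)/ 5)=-120.67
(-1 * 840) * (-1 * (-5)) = -4200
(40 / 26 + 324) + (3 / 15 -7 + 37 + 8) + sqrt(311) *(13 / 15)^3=2197 *sqrt(311) / 3375 + 23643 / 65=375.22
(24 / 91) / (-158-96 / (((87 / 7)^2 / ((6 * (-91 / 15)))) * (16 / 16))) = -151380 / 77704627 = -0.00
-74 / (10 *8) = -37 / 40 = -0.92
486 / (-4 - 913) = -486 / 917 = -0.53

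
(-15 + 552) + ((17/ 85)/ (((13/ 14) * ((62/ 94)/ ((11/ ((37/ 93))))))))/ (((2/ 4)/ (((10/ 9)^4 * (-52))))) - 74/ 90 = -362105152/ 404595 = -894.98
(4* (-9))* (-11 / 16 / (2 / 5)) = 495 / 8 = 61.88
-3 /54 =-1 /18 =-0.06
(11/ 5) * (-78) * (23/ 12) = -3289/ 10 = -328.90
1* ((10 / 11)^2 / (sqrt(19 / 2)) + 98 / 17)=100* sqrt(38) / 2299 + 98 / 17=6.03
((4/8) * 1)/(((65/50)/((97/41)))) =485/533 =0.91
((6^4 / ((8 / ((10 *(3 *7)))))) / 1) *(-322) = -10954440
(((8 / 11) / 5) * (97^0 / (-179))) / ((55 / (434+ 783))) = -9736 / 541475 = -0.02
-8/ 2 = -4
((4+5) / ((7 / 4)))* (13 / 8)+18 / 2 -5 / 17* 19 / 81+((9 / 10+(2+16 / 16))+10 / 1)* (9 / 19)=21860042 / 915705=23.87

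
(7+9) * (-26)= -416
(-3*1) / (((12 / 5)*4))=-0.31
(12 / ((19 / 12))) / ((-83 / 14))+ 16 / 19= -688 / 1577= -0.44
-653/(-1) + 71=724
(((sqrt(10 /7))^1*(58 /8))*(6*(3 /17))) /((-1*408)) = -87*sqrt(70) /32368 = -0.02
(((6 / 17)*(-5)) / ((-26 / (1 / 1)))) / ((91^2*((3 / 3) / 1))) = 15 / 1830101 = 0.00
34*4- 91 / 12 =1541 / 12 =128.42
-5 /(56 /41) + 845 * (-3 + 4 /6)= -331855 /168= -1975.33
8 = 8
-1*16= -16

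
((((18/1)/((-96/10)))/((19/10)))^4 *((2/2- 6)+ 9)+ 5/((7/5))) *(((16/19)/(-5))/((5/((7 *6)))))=-51599757/4952198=-10.42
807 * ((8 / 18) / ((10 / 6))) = 1076 / 5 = 215.20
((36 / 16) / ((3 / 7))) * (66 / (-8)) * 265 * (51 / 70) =-267597 / 32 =-8362.41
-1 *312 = -312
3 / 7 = 0.43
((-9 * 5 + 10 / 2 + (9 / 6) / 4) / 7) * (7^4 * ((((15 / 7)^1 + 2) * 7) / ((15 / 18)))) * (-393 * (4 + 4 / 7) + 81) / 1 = 16228614339 / 20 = 811430716.95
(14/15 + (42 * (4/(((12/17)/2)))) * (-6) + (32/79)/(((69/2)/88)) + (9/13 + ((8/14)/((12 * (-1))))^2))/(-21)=148614172832/1093770405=135.87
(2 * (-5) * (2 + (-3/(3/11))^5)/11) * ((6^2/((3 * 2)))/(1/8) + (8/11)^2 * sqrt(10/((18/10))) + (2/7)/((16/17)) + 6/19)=171785600 * sqrt(2)/1331 + 5950875585/836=7300797.79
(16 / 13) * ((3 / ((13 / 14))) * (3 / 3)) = 672 / 169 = 3.98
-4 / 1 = -4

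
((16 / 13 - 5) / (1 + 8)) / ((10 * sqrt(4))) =-49 / 2340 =-0.02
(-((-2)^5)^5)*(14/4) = 117440512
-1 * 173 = -173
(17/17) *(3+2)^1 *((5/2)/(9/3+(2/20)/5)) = 625/151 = 4.14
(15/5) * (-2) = -6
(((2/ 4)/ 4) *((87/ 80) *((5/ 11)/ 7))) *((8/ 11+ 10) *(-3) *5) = -76995/ 54208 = -1.42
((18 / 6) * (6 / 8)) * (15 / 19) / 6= 45 / 152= 0.30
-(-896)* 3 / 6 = 448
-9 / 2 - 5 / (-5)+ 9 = 11 / 2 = 5.50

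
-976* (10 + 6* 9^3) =-4278784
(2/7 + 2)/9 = 16/63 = 0.25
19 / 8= 2.38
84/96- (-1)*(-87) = -689/8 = -86.12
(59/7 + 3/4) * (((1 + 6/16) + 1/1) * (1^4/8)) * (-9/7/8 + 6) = 1596741/100352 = 15.91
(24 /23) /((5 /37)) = 888 /115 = 7.72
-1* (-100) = 100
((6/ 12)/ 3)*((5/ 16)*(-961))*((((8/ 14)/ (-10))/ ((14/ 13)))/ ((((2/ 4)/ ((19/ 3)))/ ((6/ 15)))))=237367/ 17640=13.46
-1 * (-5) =5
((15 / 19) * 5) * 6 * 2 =900 / 19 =47.37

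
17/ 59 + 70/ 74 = 2694/ 2183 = 1.23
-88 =-88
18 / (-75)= -6 / 25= -0.24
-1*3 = -3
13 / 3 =4.33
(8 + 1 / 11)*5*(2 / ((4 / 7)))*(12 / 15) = 1246 / 11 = 113.27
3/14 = 0.21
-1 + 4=3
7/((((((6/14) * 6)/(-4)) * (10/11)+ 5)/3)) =1617/340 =4.76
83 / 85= 0.98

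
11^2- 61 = 60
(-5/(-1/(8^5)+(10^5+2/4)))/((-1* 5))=32768/3276816383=0.00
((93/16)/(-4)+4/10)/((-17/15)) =1011/1088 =0.93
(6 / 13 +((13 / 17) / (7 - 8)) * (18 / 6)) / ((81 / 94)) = -470 / 221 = -2.13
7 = 7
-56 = -56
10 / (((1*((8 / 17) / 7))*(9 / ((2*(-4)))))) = -1190 / 9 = -132.22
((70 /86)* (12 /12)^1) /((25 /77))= 539 /215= 2.51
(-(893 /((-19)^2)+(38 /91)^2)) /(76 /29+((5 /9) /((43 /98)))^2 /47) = -85051480051521 /85267946479352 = -1.00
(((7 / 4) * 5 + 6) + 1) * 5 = 315 / 4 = 78.75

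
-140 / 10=-14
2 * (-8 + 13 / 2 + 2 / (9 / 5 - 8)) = -113 / 31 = -3.65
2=2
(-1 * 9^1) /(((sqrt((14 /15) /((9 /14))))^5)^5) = -989393347905023502685546875 * sqrt(15) /44998795805848373114515226624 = -0.09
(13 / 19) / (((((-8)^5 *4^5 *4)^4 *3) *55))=13 / 1017365665719167788465194124506562560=0.00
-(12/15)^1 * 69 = -276/5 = -55.20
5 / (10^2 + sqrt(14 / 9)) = 2250 / 44993- 15 * sqrt(14) / 89986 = 0.05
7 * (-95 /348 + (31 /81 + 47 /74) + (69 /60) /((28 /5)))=9249683 /1390608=6.65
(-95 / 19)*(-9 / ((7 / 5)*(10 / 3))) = 135 / 14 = 9.64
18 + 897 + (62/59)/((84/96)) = 378391/413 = 916.20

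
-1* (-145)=145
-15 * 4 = -60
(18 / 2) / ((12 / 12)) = 9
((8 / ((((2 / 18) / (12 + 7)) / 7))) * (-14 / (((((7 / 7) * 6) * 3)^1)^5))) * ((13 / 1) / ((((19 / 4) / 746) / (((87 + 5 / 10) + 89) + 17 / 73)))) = -1362404134 / 53217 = -25600.92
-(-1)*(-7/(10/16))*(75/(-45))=56/3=18.67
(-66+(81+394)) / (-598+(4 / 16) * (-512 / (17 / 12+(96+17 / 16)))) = -1933343 / 2832890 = -0.68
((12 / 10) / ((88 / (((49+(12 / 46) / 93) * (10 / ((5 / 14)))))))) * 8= 5869752 / 39215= 149.68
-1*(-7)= 7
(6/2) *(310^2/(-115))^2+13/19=21056285677/10051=2094944.35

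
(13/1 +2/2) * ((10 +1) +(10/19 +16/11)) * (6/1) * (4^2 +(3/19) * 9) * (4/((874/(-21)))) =-3168154584/1735327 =-1825.68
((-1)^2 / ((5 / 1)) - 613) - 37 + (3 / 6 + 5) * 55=-3473 / 10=-347.30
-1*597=-597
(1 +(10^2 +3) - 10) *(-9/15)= -282/5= -56.40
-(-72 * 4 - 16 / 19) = 5488 / 19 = 288.84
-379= -379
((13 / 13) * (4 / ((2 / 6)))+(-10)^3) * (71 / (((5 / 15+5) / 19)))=-999609 / 4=-249902.25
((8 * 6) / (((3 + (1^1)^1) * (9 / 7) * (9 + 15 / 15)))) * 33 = 154 / 5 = 30.80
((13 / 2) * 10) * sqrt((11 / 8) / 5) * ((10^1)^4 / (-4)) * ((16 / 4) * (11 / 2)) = -178750 * sqrt(110) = -1874745.82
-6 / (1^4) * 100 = -600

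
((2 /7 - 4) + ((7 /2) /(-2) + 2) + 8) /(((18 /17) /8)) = 2159 /63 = 34.27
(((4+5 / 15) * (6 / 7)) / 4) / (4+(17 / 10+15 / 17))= 1105 / 7833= 0.14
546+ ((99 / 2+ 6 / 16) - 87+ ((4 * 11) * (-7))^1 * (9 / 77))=3783 / 8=472.88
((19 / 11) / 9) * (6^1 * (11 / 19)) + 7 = 23 / 3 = 7.67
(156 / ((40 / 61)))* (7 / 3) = 5551 / 10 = 555.10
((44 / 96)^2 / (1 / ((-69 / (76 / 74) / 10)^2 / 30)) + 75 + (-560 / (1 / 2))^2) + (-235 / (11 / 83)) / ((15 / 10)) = 3822203348551531 / 3049728000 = 1253293.19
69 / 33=23 / 11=2.09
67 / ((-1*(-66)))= 1.02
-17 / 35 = -0.49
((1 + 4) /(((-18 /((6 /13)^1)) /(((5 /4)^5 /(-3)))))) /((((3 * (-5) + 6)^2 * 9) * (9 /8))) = 15625 /98257536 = 0.00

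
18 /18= 1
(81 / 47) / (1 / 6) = 486 / 47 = 10.34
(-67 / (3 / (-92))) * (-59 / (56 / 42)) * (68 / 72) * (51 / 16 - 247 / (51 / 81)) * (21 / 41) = 22452719807 / 1312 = 17113353.51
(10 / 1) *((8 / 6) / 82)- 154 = -153.84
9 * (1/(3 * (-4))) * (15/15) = -3/4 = -0.75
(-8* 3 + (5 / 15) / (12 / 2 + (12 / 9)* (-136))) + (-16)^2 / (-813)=-10398781 / 427638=-24.32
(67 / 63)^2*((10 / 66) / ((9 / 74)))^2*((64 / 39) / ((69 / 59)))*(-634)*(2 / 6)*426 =-208911641462604800 / 942123193011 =-221745.57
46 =46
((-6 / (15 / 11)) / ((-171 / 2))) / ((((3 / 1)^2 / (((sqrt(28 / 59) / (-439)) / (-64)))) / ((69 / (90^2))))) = 253*sqrt(413) / 4305057012000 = 0.00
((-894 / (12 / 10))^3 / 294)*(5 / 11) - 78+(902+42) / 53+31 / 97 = -639351.19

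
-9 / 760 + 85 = 64591 / 760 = 84.99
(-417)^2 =173889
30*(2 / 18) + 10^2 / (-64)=85 / 48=1.77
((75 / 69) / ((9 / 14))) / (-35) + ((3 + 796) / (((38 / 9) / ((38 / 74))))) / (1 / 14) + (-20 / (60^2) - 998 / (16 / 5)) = 321227833 / 306360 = 1048.53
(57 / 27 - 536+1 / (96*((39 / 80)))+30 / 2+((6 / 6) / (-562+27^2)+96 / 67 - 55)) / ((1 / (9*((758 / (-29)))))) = 568025377921 / 4218253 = 134658.92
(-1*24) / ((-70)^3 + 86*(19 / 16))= 192 / 2743183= 0.00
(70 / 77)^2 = 100 / 121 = 0.83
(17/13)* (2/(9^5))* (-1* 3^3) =-34/28431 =-0.00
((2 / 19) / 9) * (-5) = -10 / 171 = -0.06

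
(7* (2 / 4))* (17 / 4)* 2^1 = 119 / 4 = 29.75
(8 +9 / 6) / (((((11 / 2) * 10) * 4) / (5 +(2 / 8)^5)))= 97299 / 450560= 0.22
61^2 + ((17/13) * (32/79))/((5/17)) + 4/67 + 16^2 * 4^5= 91470164081/344045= 265866.86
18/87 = 6/29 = 0.21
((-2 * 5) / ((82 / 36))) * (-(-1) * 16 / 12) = -240 / 41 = -5.85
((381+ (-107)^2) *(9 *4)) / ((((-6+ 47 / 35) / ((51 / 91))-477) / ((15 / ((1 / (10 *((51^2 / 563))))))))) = -21185027955000 / 34836751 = -608122.95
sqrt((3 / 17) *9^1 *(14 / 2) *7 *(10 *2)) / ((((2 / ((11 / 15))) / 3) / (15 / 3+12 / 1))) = 231 *sqrt(255) / 5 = 737.75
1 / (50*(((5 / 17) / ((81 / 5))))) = 1377 / 1250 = 1.10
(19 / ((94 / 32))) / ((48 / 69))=437 / 47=9.30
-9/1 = -9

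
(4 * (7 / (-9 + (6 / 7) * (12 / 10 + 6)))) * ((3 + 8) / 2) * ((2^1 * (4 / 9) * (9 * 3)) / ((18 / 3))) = -1960 / 9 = -217.78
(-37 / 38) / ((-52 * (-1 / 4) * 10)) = -37 / 4940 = -0.01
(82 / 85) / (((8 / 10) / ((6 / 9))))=41 / 51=0.80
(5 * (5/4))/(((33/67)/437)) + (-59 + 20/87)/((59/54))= 1240260737/225852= 5491.48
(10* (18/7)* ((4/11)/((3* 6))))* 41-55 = -2595/77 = -33.70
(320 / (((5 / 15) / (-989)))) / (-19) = 949440 / 19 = 49970.53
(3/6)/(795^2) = 1/1264050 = 0.00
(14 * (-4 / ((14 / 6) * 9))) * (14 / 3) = -12.44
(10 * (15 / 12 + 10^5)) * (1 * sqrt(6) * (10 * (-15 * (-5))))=750009375 * sqrt(6)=1837140271.05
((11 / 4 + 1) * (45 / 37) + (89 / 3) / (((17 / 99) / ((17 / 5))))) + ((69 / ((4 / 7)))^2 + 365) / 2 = 47743273 / 5920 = 8064.74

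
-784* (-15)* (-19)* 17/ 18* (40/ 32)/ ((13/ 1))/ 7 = -2898.72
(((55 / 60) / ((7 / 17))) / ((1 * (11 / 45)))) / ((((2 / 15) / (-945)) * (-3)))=172125 / 8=21515.62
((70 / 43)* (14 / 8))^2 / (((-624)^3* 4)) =-60025 / 7188042940416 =-0.00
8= 8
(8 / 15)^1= 8 / 15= 0.53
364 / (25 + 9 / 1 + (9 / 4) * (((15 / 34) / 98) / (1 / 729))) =8.80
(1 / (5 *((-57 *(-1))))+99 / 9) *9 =9408 / 95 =99.03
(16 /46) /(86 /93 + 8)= 372 /9545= 0.04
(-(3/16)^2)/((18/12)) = -3/128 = -0.02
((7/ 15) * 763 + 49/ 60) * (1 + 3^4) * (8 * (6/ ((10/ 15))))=10535196/ 5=2107039.20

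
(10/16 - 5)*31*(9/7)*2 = -1395/4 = -348.75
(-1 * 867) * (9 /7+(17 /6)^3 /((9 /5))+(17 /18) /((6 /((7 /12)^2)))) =-439695871 /36288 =-12116.84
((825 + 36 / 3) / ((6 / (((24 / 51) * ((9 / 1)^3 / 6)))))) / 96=22599 / 272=83.08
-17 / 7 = -2.43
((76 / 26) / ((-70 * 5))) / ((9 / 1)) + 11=225206 / 20475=11.00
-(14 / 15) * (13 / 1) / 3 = -182 / 45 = -4.04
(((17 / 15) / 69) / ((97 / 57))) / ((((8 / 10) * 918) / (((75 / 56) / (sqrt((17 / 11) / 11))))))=5225 * sqrt(17) / 458764992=0.00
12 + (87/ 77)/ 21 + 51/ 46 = 326351/ 24794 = 13.16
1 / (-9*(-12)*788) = 1 / 85104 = 0.00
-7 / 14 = -1 / 2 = -0.50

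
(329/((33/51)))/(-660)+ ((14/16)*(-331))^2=9743718047/116160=83881.87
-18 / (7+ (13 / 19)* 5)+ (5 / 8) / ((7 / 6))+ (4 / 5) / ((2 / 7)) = 2477 / 1540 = 1.61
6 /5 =1.20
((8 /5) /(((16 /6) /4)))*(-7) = -84 /5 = -16.80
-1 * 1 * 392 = -392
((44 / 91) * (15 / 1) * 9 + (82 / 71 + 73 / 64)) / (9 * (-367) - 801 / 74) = -114866833 / 5633371744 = -0.02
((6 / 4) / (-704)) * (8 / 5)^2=-0.01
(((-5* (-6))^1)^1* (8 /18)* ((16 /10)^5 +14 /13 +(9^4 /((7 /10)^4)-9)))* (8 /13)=56867332601792 /253605625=224235.30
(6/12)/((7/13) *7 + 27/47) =611/5308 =0.12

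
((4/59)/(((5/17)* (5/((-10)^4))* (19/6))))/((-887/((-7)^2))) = -8.04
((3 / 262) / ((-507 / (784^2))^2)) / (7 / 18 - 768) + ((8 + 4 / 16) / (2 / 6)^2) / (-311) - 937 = -61683827061605927 / 64310049346868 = -959.16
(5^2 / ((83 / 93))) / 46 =0.61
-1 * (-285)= 285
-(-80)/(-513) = -80/513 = -0.16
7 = 7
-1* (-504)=504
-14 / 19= -0.74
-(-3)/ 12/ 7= 1/ 28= 0.04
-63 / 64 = -0.98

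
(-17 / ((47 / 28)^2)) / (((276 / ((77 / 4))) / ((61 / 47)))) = -3912601 / 7163787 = -0.55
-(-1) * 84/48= 7/4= 1.75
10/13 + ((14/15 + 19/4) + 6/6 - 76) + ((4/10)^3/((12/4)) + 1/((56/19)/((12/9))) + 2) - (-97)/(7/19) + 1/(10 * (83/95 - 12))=4064649737/20611500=197.20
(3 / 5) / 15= 0.04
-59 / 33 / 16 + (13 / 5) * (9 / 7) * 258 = 15936143 / 18480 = 862.35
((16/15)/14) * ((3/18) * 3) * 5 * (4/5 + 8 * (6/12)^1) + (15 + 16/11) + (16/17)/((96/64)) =353357/19635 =18.00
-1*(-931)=931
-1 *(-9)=9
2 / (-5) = -2 / 5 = -0.40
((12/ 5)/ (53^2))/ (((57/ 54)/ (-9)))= -1944/ 266855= -0.01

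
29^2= 841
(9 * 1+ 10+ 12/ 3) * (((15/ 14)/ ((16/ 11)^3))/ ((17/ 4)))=459195/ 243712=1.88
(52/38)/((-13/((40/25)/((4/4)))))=-16/95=-0.17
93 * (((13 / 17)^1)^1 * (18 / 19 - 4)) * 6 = -420732 / 323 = -1302.58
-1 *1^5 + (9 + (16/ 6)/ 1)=32/ 3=10.67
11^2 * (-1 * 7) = -847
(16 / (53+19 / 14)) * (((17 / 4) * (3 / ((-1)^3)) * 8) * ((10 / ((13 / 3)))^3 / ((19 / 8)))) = -4935168000 / 31766423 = -155.36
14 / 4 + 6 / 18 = 23 / 6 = 3.83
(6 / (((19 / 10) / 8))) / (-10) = -2.53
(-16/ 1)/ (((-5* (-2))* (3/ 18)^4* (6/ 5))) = -1728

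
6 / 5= 1.20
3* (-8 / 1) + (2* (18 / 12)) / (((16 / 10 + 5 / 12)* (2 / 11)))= -174 / 11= -15.82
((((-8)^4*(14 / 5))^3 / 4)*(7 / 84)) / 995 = 31585635.54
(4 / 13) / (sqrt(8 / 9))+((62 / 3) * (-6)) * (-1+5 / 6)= 3 * sqrt(2) / 13+62 / 3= 20.99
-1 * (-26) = 26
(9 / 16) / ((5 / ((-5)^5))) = -5625 / 16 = -351.56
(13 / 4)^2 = 169 / 16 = 10.56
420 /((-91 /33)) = -152.31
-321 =-321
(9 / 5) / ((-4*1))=-9 / 20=-0.45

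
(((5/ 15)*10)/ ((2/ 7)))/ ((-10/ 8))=-28/ 3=-9.33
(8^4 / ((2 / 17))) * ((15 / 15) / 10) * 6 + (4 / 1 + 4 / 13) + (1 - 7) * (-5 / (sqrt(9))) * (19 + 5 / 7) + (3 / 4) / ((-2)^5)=1228341419 / 58240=21091.03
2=2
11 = 11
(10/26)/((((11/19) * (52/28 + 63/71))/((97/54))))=4579855/10532808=0.43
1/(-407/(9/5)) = -9/2035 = -0.00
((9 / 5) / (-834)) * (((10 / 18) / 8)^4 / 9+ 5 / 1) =-241864829 / 22412795904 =-0.01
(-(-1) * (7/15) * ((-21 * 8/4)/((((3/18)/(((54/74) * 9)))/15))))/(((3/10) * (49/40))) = -31524.32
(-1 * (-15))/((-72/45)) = -75/8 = -9.38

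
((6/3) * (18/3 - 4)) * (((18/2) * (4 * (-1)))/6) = -24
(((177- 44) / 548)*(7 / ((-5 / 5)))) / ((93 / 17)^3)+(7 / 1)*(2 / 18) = 338260825 / 440787636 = 0.77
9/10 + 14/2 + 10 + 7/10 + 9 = 138/5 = 27.60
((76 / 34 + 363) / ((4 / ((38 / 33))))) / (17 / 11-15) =-117971 / 15096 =-7.81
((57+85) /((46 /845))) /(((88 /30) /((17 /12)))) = 5099575 /4048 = 1259.78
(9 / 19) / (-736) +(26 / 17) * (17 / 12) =2.17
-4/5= -0.80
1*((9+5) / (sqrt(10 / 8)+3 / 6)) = -7+7*sqrt(5) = 8.65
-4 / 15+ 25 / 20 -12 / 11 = -71 / 660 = -0.11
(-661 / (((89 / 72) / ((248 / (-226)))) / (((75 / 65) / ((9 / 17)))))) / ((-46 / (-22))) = 1839272160 / 3007043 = 611.65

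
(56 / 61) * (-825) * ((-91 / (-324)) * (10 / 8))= -265.90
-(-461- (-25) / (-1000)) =18441 / 40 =461.02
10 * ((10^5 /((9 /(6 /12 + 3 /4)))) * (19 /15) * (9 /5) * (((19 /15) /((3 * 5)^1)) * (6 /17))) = 1444000 /153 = 9437.91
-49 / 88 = -0.56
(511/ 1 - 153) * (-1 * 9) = -3222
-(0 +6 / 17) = -6 / 17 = -0.35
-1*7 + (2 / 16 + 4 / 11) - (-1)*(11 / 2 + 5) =351 / 88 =3.99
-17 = -17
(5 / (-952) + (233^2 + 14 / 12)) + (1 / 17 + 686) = 9236005 / 168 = 54976.22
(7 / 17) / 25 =7 / 425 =0.02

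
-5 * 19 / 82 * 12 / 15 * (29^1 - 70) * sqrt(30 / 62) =38 * sqrt(465) / 31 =26.43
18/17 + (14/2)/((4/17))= 2095/68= 30.81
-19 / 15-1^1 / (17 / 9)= -458 / 255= -1.80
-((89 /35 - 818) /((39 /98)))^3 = 63795737693891224 /7414875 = 8603750932.27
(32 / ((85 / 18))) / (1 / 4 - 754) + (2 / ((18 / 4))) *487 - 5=211.44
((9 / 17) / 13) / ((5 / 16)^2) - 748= -4130396 / 5525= -747.58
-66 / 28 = -33 / 14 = -2.36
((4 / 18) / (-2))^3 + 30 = 21869 / 729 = 30.00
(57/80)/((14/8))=57/140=0.41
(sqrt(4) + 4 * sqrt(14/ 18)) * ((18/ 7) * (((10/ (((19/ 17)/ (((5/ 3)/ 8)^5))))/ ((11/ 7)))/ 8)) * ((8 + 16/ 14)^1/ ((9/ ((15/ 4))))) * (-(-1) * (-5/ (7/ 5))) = -33203125 * sqrt(7)/ 2548288512 -33203125/ 1698859008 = -0.05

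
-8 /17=-0.47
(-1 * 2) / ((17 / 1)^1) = -2 / 17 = -0.12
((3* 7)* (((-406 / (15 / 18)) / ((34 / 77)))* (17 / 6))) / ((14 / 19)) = -890967 / 10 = -89096.70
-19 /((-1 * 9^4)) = 19 /6561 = 0.00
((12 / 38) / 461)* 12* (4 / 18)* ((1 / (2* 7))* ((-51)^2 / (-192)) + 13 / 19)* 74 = -178525 / 4659788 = -0.04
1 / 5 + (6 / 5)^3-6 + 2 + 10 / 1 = 991 / 125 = 7.93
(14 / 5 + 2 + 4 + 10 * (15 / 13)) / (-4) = -661 / 130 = -5.08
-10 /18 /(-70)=1 /126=0.01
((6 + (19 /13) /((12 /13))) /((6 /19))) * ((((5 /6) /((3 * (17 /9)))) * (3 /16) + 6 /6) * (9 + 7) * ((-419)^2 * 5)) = 848408188355 /2448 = 346571972.37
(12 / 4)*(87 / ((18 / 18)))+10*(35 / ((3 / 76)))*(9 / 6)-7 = 13554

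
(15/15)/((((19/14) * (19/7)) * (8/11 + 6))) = 539/13357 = 0.04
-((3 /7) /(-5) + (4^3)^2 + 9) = -143672 /35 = -4104.91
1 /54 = 0.02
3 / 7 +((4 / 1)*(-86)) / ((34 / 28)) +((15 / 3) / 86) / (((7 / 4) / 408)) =-1378063 / 5117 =-269.31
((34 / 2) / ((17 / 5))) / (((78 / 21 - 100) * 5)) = -7 / 674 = -0.01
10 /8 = 5 /4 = 1.25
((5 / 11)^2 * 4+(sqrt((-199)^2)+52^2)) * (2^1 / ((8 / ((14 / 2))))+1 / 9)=7847107 / 1452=5404.34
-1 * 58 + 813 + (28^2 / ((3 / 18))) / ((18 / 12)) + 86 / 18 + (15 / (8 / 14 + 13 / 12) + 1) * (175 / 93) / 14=3897.13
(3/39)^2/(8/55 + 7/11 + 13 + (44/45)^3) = 1002375/2493016006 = 0.00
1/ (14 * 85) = 1/ 1190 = 0.00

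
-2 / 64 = -1 / 32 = -0.03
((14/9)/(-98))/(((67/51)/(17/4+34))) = -867/1876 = -0.46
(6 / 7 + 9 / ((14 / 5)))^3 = 185193 / 2744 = 67.49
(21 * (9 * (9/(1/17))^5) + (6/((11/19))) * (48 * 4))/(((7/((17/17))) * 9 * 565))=3873460483363/8701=445174173.47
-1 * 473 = -473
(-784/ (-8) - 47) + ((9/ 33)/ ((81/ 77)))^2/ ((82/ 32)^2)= 62510443/ 1225449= 51.01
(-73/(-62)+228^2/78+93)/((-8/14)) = -4291525/3224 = -1331.12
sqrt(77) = 8.77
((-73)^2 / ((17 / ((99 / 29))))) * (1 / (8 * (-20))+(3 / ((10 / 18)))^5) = 242241821144829 / 49300000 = 4913627.20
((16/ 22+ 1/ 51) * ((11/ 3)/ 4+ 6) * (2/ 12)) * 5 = 173885/ 40392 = 4.30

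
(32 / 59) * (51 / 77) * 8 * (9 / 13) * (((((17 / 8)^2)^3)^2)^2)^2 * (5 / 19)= 264442294049401204788314957146594331020524424867660287829231095 / 97750525402032739727356256733681453365047853056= 2705277469985875.70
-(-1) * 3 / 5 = 3 / 5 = 0.60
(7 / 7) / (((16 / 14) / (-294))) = -1029 / 4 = -257.25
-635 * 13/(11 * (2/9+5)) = -74295/517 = -143.70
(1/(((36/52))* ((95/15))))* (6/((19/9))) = 234/361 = 0.65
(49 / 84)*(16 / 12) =7 / 9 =0.78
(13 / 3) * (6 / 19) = 26 / 19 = 1.37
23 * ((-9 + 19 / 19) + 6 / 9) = -506 / 3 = -168.67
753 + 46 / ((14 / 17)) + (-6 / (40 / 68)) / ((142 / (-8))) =2011438 / 2485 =809.43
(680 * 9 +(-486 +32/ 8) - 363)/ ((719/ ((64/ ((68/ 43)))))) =296.92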